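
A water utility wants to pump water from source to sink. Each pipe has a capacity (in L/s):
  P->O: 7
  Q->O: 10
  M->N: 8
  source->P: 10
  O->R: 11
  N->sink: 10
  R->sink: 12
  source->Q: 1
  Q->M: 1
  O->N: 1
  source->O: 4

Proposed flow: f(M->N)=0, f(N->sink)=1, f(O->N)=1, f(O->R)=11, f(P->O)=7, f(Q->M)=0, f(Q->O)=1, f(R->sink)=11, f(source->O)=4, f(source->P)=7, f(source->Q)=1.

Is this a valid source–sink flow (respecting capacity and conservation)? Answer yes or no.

Every edge has 0 ≤ f(e) ≤ cap(e).
At each intermediate node, inflow equals outflow.

Yes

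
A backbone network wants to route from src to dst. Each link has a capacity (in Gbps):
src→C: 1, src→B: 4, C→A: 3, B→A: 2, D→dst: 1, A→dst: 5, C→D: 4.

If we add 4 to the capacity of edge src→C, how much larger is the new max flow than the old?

Original max flow = 3.
After raising cap(src→C), augmenting paths through that edge carry 3 more units.
New max flow = 6. Increase = 3.

3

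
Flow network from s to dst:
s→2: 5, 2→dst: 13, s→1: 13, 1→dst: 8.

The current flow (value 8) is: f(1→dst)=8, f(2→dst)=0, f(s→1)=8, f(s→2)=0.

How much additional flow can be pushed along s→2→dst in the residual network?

5

Residual capacities along the path: s→2: 5, 2→dst: 13.
Minimum is 5.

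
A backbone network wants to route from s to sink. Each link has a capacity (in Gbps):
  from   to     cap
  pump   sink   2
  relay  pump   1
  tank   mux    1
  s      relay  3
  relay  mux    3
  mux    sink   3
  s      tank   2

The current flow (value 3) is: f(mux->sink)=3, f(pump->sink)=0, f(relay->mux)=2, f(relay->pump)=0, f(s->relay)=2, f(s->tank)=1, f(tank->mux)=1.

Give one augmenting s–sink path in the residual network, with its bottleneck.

Residual along s->relay->pump->sink: s->relay: 1, relay->pump: 1, pump->sink: 2.
Bottleneck = min = 1.

s->relay->pump->sink, bottleneck 1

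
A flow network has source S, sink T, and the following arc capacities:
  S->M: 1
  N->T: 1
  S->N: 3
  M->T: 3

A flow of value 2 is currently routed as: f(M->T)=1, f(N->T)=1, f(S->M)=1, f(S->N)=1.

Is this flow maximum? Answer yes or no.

Residual reachable from S: {N, S}; T is not reachable.
Saturated cut: S->M, N->T with total capacity 2 = current flow value. Flow is maximum.

Yes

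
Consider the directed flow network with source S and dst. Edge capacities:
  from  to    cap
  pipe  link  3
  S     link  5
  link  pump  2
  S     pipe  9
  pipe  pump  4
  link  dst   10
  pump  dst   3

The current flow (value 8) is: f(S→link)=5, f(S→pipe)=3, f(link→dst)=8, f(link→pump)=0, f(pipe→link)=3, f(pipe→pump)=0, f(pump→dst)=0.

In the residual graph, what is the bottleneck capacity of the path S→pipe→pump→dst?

3

Residual capacities along the path: S→pipe: 6, pipe→pump: 4, pump→dst: 3.
Minimum is 3.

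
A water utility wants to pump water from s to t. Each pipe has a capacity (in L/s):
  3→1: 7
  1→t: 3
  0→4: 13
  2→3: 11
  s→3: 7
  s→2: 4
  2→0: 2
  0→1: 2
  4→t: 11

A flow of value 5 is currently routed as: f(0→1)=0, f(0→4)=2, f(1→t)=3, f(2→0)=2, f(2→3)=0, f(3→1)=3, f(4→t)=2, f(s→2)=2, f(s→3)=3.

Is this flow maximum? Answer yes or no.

Yes

Residual reachable from s: {1, 2, 3, s}; t is not reachable.
Saturated cut: 2→0, 1→t with total capacity 5 = current flow value. Flow is maximum.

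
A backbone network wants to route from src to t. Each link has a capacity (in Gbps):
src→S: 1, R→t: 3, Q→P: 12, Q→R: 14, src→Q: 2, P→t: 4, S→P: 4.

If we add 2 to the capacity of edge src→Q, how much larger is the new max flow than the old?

Original max flow = 3.
After raising cap(src→Q), augmenting paths through that edge carry 2 more units.
New max flow = 5. Increase = 2.

2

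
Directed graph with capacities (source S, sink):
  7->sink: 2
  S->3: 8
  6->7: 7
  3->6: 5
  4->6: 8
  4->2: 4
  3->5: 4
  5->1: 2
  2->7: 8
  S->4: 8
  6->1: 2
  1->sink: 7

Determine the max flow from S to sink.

Augment S->3->5->1->sink: bottleneck 2. Total 2.
Augment S->3->6->1->sink: bottleneck 2. Total 4.
Augment S->3->6->7->sink: bottleneck 2. Total 6.
No augmenting path remains in the residual graph.

6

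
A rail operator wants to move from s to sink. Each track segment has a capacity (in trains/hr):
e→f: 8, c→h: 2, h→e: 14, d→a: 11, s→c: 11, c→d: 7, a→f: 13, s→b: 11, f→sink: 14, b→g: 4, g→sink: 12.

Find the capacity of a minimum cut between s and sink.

Max flow = 13 (via 3 augmenting paths).
In the residual at optimum, the set reachable from s is {b, c, s}.
Cut edges: b→g (cap 4), c→h (cap 2), c→d (cap 7). Sum = 13.

13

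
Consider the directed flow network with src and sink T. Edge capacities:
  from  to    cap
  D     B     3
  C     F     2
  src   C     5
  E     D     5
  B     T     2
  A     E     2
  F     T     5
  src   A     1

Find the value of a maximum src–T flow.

3

Augment src->C->F->T: bottleneck 2. Total 2.
Augment src->A->E->D->B->T: bottleneck 1. Total 3.
No augmenting path remains in the residual graph.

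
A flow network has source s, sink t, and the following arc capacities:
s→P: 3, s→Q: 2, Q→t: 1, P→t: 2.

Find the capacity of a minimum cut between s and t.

3

Max flow = 3 (via 2 augmenting paths).
In the residual at optimum, the set reachable from s is {P, Q, s}.
Cut edges: P→t (cap 2), Q→t (cap 1). Sum = 3.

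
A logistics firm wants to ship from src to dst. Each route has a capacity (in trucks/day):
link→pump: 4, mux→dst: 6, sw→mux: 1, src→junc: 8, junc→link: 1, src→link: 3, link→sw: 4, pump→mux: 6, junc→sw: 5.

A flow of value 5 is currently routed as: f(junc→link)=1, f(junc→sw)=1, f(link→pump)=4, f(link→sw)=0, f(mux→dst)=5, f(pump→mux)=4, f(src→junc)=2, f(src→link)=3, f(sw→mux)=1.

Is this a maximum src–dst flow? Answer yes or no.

Yes

Residual reachable from src: {junc, src, sw}; dst is not reachable.
Saturated cut: src→link, junc→link, sw→mux with total capacity 5 = current flow value. Flow is maximum.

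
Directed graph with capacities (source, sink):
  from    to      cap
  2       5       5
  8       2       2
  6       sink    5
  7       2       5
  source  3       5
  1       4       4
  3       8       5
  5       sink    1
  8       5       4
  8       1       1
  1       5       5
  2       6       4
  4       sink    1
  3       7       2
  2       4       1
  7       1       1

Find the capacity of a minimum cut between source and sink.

Max flow = 5 (via 4 augmenting paths).
In the residual at optimum, the set reachable from source is {source}.
Cut edges: source->3 (cap 5). Sum = 5.

5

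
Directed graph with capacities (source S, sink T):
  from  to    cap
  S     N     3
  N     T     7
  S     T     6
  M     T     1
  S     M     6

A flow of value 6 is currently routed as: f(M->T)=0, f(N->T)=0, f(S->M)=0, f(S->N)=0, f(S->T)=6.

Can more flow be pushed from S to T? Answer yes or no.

Residual path S->N->T has bottleneck 3 > 0.
Pushing 3 along it raises the flow to 9, so the given flow is not maximum.

Yes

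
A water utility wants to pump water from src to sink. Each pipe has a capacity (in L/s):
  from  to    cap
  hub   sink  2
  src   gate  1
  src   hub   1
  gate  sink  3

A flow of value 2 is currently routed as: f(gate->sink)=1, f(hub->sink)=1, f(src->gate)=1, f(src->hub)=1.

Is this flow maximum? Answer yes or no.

Yes

Residual reachable from src: {src}; sink is not reachable.
Saturated cut: src->hub, src->gate with total capacity 2 = current flow value. Flow is maximum.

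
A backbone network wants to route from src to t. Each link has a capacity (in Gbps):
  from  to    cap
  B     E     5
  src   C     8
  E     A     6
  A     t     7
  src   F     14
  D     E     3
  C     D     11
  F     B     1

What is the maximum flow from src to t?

Augment src→C→D→E→A→t: bottleneck 3. Total 3.
Augment src→F→B→E→A→t: bottleneck 1. Total 4.
No augmenting path remains in the residual graph.

4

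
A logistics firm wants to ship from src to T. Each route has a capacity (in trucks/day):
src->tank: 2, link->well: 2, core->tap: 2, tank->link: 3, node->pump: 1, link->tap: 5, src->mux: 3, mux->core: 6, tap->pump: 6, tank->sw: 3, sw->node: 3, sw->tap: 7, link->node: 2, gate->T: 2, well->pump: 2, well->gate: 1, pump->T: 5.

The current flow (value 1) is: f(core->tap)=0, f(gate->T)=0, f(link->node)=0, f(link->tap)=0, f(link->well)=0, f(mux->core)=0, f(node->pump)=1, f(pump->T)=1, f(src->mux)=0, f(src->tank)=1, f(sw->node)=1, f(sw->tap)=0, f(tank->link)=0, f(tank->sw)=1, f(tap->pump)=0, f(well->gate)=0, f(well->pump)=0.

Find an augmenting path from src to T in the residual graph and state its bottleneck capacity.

src->tank->sw->tap->pump->T, bottleneck 1

Residual along src->tank->sw->tap->pump->T: src->tank: 1, tank->sw: 2, sw->tap: 7, tap->pump: 6, pump->T: 4.
Bottleneck = min = 1.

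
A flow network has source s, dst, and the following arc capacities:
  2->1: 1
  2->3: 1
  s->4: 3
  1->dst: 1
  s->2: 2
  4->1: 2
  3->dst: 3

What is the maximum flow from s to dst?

2

Augment s->4->1->dst: bottleneck 1. Total 1.
Augment s->2->3->dst: bottleneck 1. Total 2.
No augmenting path remains in the residual graph.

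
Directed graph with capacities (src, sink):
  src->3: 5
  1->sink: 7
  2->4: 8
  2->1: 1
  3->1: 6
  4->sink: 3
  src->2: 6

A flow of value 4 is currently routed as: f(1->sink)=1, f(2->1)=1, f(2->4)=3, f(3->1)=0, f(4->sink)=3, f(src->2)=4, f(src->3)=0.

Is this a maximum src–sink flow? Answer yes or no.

Residual path src->3->1->sink has bottleneck 5 > 0.
Pushing 5 along it raises the flow to 9, so the given flow is not maximum.

No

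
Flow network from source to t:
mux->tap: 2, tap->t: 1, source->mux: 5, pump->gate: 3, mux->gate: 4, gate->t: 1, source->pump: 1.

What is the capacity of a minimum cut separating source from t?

Max flow = 2 (via 2 augmenting paths).
In the residual at optimum, the set reachable from source is {gate, mux, pump, source, tap}.
Cut edges: tap->t (cap 1), gate->t (cap 1). Sum = 2.

2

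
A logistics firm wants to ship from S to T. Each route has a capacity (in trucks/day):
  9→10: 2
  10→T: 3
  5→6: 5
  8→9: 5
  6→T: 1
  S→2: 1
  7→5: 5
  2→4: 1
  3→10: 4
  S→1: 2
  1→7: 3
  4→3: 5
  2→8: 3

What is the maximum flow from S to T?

2

Augment S→2→8→9→10→T: bottleneck 1. Total 1.
Augment S→1→7→5→6→T: bottleneck 1. Total 2.
No augmenting path remains in the residual graph.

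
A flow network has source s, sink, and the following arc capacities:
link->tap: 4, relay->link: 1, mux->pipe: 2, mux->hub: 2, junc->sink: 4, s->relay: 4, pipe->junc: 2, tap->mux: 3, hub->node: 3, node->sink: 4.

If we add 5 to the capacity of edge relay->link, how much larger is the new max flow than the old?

Original max flow = 1.
After raising cap(relay->link), augmenting paths through that edge carry 2 more units.
New max flow = 3. Increase = 2.

2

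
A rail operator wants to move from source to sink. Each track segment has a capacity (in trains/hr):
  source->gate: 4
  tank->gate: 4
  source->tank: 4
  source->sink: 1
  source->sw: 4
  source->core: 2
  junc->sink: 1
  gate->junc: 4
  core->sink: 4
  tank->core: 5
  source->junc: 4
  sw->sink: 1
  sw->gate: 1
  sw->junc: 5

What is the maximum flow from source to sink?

7

Augment source->sink: bottleneck 1. Total 1.
Augment source->sw->sink: bottleneck 1. Total 2.
Augment source->junc->sink: bottleneck 1. Total 3.
Augment source->core->sink: bottleneck 2. Total 5.
Augment source->tank->core->sink: bottleneck 2. Total 7.
No augmenting path remains in the residual graph.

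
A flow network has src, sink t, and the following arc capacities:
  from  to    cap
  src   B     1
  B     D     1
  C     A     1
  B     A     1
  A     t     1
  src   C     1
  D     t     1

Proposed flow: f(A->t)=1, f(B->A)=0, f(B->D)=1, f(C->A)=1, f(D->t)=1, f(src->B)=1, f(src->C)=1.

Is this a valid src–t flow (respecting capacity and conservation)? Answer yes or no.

Every edge has 0 ≤ f(e) ≤ cap(e).
At each intermediate node, inflow equals outflow.

Yes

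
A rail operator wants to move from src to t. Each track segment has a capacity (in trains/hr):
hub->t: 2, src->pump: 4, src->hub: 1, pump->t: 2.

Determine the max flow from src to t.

3

Augment src->pump->t: bottleneck 2. Total 2.
Augment src->hub->t: bottleneck 1. Total 3.
No augmenting path remains in the residual graph.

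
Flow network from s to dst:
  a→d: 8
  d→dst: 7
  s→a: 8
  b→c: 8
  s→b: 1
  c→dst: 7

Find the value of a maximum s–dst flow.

8

Augment s→b→c→dst: bottleneck 1. Total 1.
Augment s→a→d→dst: bottleneck 7. Total 8.
No augmenting path remains in the residual graph.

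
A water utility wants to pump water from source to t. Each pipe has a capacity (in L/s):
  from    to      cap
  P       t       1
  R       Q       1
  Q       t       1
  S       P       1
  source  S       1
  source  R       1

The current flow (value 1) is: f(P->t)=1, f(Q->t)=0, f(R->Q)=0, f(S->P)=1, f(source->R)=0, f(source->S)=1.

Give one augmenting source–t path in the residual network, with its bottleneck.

Residual along source->R->Q->t: source->R: 1, R->Q: 1, Q->t: 1.
Bottleneck = min = 1.

source->R->Q->t, bottleneck 1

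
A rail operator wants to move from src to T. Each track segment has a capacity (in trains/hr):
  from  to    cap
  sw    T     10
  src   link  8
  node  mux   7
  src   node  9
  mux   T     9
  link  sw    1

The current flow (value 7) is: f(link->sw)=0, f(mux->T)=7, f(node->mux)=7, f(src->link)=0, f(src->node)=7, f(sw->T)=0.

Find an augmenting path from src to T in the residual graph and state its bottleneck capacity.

src->link->sw->T, bottleneck 1

Residual along src->link->sw->T: src->link: 8, link->sw: 1, sw->T: 10.
Bottleneck = min = 1.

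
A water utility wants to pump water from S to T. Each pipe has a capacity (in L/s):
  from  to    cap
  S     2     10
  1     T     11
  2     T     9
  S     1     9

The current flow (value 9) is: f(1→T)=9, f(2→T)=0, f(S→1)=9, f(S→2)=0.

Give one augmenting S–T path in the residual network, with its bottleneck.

Residual along S→2→T: S→2: 10, 2→T: 9.
Bottleneck = min = 9.

S→2→T, bottleneck 9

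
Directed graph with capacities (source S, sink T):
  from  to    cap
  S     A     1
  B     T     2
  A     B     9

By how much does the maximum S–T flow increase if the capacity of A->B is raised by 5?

0

Original max flow = 1.
Edge A->B does not cross the min cut (source side {S}), so extra capacity there cannot help.
New max flow = 1. Increase = 0.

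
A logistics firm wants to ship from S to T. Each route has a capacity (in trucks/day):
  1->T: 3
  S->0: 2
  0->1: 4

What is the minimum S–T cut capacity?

Max flow = 2 (via 1 augmenting path).
In the residual at optimum, the set reachable from S is {S}.
Cut edges: S->0 (cap 2). Sum = 2.

2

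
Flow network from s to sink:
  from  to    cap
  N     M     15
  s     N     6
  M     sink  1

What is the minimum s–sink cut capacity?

1

Max flow = 1 (via 1 augmenting path).
In the residual at optimum, the set reachable from s is {M, N, s}.
Cut edges: M→sink (cap 1). Sum = 1.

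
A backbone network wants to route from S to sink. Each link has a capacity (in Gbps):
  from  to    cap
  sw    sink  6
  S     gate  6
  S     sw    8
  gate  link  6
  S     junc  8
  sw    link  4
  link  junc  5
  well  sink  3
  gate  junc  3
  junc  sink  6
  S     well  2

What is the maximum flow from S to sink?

Augment S→well→sink: bottleneck 2. Total 2.
Augment S→sw→sink: bottleneck 6. Total 8.
Augment S→junc→sink: bottleneck 6. Total 14.
No augmenting path remains in the residual graph.

14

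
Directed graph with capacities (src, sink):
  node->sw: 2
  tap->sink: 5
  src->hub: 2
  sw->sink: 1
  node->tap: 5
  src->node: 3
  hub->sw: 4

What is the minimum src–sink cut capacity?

4

Max flow = 4 (via 2 augmenting paths).
In the residual at optimum, the set reachable from src is {hub, src, sw}.
Cut edges: src->node (cap 3), sw->sink (cap 1). Sum = 4.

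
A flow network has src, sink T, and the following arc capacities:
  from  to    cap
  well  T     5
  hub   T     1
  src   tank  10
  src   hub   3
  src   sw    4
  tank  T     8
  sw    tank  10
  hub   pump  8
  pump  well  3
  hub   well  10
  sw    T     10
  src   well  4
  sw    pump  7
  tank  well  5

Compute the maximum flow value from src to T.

18

Augment src→sw→T: bottleneck 4. Total 4.
Augment src→tank→T: bottleneck 8. Total 12.
Augment src→hub→T: bottleneck 1. Total 13.
Augment src→well→T: bottleneck 4. Total 17.
Augment src→tank→well→T: bottleneck 1. Total 18.
No augmenting path remains in the residual graph.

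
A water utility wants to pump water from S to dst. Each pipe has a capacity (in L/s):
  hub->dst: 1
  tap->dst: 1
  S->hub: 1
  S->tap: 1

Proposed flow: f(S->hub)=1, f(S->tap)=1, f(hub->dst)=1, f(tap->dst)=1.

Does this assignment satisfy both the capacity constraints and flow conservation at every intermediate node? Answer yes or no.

Every edge has 0 ≤ f(e) ≤ cap(e).
At each intermediate node, inflow equals outflow.

Yes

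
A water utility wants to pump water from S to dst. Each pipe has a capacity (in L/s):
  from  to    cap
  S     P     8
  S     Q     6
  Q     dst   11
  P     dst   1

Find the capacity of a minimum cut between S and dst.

7

Max flow = 7 (via 2 augmenting paths).
In the residual at optimum, the set reachable from S is {P, S}.
Cut edges: S->Q (cap 6), P->dst (cap 1). Sum = 7.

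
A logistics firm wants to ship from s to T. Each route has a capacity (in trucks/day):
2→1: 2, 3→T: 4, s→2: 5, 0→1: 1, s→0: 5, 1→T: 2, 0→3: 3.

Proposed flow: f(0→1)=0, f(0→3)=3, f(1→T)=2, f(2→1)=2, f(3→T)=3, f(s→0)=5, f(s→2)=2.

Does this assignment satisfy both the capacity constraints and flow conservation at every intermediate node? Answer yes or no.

Conservation fails at 0: inflow 5 ≠ outflow 3.

No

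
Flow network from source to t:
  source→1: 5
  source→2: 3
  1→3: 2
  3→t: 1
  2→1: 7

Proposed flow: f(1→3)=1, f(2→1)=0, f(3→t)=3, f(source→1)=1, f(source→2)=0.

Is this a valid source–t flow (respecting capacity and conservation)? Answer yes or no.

No

Capacity violated on 3→t: flow 3 > capacity 1.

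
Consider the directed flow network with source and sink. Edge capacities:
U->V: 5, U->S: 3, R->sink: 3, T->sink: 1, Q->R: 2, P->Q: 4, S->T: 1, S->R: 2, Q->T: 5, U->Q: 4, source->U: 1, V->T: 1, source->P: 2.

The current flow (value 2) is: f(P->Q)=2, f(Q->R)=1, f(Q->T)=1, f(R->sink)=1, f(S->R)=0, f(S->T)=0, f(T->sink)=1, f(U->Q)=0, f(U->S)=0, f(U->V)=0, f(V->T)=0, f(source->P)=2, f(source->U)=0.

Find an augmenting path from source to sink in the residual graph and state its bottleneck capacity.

source->U->Q->R->sink, bottleneck 1

Residual along source->U->Q->R->sink: source->U: 1, U->Q: 4, Q->R: 1, R->sink: 2.
Bottleneck = min = 1.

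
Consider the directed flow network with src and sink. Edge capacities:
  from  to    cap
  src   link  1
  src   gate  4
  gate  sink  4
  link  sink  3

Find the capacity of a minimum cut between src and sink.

Max flow = 5 (via 2 augmenting paths).
In the residual at optimum, the set reachable from src is {src}.
Cut edges: src->gate (cap 4), src->link (cap 1). Sum = 5.

5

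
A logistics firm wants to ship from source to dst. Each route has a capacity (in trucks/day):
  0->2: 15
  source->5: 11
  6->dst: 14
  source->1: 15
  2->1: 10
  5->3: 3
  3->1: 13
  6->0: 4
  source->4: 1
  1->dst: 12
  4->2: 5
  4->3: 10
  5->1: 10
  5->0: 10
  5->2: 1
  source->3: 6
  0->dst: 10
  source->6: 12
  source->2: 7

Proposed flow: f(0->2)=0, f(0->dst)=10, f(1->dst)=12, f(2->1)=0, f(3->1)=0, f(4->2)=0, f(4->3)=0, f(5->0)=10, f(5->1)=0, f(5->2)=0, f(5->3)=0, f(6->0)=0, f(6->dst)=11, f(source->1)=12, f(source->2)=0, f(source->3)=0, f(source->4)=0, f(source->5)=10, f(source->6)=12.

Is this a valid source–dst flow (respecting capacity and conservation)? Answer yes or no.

No

Conservation fails at 6: inflow 12 ≠ outflow 11.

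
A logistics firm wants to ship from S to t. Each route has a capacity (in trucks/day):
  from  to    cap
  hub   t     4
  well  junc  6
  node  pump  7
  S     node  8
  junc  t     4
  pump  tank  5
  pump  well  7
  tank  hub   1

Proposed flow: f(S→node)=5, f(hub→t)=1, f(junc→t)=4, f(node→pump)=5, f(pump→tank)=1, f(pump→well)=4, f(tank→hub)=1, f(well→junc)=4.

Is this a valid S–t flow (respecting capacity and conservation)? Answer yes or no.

Yes

Every edge has 0 ≤ f(e) ≤ cap(e).
At each intermediate node, inflow equals outflow.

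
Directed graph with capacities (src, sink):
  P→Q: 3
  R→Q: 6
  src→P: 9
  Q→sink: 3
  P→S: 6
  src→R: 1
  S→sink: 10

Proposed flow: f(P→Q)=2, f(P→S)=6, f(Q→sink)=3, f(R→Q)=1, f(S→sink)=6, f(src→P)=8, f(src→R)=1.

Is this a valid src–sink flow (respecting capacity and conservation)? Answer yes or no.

Every edge has 0 ≤ f(e) ≤ cap(e).
At each intermediate node, inflow equals outflow.

Yes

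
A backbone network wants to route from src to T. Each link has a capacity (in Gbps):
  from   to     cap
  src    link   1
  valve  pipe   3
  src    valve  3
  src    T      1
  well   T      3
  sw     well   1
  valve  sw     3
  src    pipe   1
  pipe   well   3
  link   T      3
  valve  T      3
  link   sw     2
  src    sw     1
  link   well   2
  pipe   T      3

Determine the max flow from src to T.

7

Augment src->T: bottleneck 1. Total 1.
Augment src->link->T: bottleneck 1. Total 2.
Augment src->valve->T: bottleneck 3. Total 5.
Augment src->pipe->T: bottleneck 1. Total 6.
Augment src->sw->well->T: bottleneck 1. Total 7.
No augmenting path remains in the residual graph.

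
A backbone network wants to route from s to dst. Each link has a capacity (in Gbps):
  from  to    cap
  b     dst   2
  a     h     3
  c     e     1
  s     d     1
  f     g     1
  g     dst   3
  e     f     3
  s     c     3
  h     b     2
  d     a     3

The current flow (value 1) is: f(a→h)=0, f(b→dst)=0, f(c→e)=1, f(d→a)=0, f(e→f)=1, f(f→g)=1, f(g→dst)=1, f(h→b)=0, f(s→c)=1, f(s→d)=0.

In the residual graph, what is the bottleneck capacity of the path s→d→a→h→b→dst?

1

Residual capacities along the path: s→d: 1, d→a: 3, a→h: 3, h→b: 2, b→dst: 2.
Minimum is 1.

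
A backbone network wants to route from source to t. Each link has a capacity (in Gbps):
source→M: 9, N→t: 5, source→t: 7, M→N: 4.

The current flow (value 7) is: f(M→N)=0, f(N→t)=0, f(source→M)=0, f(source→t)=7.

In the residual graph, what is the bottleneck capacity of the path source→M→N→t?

Residual capacities along the path: source→M: 9, M→N: 4, N→t: 5.
Minimum is 4.

4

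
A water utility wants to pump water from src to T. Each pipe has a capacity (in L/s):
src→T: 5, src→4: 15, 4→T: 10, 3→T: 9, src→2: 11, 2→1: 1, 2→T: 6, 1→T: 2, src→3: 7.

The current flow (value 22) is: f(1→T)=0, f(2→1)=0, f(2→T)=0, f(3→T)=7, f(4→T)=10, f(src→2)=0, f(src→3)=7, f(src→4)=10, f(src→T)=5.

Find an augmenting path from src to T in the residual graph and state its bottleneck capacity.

src→2→T, bottleneck 6

Residual along src→2→T: src→2: 11, 2→T: 6.
Bottleneck = min = 6.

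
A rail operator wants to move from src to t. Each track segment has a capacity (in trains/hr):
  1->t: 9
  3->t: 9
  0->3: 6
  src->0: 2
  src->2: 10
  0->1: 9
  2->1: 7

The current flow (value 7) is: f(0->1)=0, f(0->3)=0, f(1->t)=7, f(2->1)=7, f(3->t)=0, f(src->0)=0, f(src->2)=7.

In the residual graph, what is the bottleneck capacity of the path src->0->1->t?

Residual capacities along the path: src->0: 2, 0->1: 9, 1->t: 2.
Minimum is 2.

2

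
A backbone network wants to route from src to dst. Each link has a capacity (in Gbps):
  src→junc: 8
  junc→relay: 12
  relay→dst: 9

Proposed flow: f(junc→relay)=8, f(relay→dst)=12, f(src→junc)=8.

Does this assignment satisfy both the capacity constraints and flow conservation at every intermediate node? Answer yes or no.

No

Capacity violated on relay→dst: flow 12 > capacity 9.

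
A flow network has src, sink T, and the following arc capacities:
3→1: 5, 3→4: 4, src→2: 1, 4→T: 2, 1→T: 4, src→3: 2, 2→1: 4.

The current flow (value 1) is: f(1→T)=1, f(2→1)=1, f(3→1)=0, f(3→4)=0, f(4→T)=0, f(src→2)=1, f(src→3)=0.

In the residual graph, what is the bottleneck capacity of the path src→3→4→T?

Residual capacities along the path: src→3: 2, 3→4: 4, 4→T: 2.
Minimum is 2.

2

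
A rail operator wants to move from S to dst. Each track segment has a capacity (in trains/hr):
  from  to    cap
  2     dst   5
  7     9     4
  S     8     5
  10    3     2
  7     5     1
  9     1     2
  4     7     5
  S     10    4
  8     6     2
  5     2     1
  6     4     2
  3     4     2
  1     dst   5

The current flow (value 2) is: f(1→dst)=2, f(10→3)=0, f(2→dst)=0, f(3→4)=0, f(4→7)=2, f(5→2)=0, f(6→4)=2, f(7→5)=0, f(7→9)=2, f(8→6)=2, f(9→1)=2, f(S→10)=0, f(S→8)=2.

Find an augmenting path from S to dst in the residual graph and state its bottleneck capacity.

S→10→3→4→7→5→2→dst, bottleneck 1

Residual along S→10→3→4→7→5→2→dst: S→10: 4, 10→3: 2, 3→4: 2, 4→7: 3, 7→5: 1, 5→2: 1, 2→dst: 5.
Bottleneck = min = 1.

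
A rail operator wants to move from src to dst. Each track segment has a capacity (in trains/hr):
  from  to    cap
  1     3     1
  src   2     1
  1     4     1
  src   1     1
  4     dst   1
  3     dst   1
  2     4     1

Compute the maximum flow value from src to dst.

2

Augment src->1->3->dst: bottleneck 1. Total 1.
Augment src->2->4->dst: bottleneck 1. Total 2.
No augmenting path remains in the residual graph.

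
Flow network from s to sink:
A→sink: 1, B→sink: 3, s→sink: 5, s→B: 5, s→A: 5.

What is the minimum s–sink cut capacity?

Max flow = 9 (via 3 augmenting paths).
In the residual at optimum, the set reachable from s is {A, B, s}.
Cut edges: s→sink (cap 5), A→sink (cap 1), B→sink (cap 3). Sum = 9.

9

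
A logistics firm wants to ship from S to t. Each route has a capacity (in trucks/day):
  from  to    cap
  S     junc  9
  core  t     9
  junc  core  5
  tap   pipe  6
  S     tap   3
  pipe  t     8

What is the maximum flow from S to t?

Augment S→junc→core→t: bottleneck 5. Total 5.
Augment S→tap→pipe→t: bottleneck 3. Total 8.
No augmenting path remains in the residual graph.

8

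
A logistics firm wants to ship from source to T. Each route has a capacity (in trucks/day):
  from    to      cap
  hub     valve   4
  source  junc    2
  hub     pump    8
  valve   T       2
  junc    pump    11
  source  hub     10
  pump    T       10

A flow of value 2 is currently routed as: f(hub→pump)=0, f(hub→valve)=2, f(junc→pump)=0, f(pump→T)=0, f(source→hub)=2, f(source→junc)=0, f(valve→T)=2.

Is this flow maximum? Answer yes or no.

No

Residual path source→hub→pump→T has bottleneck 8 > 0.
Pushing 8 along it raises the flow to 10, so the given flow is not maximum.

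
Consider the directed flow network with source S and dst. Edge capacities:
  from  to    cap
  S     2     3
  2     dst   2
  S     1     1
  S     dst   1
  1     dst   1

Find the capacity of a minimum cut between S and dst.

4

Max flow = 4 (via 3 augmenting paths).
In the residual at optimum, the set reachable from S is {2, S}.
Cut edges: S->1 (cap 1), S->dst (cap 1), 2->dst (cap 2). Sum = 4.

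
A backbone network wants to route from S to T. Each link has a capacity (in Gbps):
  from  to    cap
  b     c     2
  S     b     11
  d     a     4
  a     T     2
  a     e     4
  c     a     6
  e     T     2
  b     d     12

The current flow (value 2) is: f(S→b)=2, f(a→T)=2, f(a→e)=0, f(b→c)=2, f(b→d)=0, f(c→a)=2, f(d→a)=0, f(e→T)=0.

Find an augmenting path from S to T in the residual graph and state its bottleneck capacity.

S→b→d→a→e→T, bottleneck 2

Residual along S→b→d→a→e→T: S→b: 9, b→d: 12, d→a: 4, a→e: 4, e→T: 2.
Bottleneck = min = 2.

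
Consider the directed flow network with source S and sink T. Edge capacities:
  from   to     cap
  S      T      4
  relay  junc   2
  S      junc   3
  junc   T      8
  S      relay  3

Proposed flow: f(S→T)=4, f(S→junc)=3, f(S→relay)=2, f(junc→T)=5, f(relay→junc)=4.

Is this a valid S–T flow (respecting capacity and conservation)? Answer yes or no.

No

Capacity violated on relay→junc: flow 4 > capacity 2.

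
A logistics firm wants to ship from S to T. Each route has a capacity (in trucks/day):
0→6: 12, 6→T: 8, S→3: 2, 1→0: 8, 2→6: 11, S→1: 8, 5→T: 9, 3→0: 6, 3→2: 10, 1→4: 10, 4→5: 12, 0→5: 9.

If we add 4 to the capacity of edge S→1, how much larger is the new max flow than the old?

4

Original max flow = 10.
After raising cap(S→1), augmenting paths through that edge carry 4 more units.
New max flow = 14. Increase = 4.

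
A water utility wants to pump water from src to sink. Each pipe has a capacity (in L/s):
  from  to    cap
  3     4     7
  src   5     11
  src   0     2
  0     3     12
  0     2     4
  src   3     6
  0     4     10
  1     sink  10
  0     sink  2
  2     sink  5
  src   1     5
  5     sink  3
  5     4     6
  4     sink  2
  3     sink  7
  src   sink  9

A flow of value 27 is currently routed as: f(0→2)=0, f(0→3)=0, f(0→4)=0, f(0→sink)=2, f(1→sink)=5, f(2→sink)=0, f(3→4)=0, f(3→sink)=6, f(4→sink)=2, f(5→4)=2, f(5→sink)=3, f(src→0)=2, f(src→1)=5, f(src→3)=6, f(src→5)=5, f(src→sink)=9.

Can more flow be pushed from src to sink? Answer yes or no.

Residual reachable from src: {4, 5, src}; sink is not reachable.
Saturated cut: src→0, src→1, src→3, src→sink, 5→sink, 4→sink with total capacity 27 = current flow value. Flow is maximum.

No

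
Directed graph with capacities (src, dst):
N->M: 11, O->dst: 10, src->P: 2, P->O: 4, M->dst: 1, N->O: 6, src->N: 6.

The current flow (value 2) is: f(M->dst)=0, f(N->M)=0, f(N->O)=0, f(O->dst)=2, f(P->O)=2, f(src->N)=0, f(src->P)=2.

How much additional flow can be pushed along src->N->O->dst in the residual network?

Residual capacities along the path: src->N: 6, N->O: 6, O->dst: 8.
Minimum is 6.

6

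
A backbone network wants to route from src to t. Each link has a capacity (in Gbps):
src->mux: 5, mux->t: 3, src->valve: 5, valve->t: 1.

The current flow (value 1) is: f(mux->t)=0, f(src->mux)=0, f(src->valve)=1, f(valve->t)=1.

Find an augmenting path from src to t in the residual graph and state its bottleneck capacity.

Residual along src->mux->t: src->mux: 5, mux->t: 3.
Bottleneck = min = 3.

src->mux->t, bottleneck 3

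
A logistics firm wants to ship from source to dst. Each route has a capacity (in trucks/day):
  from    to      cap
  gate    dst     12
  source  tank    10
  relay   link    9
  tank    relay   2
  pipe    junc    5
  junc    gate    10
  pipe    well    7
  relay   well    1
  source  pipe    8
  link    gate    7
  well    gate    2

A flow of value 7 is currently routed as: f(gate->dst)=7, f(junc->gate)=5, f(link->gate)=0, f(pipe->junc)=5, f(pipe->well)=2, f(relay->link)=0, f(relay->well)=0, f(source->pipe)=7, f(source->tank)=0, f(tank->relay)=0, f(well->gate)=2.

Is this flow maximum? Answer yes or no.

Residual path source->tank->relay->link->gate->dst has bottleneck 2 > 0.
Pushing 2 along it raises the flow to 9, so the given flow is not maximum.

No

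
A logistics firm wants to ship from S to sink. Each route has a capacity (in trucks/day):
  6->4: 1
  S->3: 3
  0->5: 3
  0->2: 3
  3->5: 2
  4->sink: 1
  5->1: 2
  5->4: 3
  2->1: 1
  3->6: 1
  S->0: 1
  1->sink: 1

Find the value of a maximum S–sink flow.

2

Augment S->3->6->4->sink: bottleneck 1. Total 1.
Augment S->3->5->1->sink: bottleneck 1. Total 2.
No augmenting path remains in the residual graph.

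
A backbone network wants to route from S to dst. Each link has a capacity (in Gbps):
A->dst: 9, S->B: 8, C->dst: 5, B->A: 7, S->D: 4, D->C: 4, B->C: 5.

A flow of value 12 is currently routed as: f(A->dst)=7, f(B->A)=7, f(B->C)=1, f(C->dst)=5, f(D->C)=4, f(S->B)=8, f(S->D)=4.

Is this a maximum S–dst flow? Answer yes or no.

Residual reachable from S: {S}; dst is not reachable.
Saturated cut: S->B, S->D with total capacity 12 = current flow value. Flow is maximum.

Yes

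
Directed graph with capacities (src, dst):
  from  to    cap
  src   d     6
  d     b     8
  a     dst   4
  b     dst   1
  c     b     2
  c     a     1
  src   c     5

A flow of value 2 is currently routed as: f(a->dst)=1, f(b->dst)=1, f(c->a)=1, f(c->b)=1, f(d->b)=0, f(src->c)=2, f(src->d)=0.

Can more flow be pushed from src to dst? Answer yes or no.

Residual reachable from src: {b, c, d, src}; dst is not reachable.
Saturated cut: c->a, b->dst with total capacity 2 = current flow value. Flow is maximum.

No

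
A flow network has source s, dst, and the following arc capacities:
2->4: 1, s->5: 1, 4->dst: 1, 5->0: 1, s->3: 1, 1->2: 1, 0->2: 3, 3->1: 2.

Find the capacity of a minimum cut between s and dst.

1

Max flow = 1 (via 1 augmenting path).
In the residual at optimum, the set reachable from s is {0, 1, 2, 3, 5, s}.
Cut edges: 2->4 (cap 1). Sum = 1.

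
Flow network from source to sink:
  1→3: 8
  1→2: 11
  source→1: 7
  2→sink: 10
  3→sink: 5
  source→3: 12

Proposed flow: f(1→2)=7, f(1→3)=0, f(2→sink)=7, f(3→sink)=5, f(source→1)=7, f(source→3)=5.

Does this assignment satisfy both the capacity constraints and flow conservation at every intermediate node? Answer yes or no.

Yes

Every edge has 0 ≤ f(e) ≤ cap(e).
At each intermediate node, inflow equals outflow.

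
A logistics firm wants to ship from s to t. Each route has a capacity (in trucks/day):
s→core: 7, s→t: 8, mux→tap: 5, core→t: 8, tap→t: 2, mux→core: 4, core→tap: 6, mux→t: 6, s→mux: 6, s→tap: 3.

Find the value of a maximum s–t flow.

23

Augment s→t: bottleneck 8. Total 8.
Augment s→mux→t: bottleneck 6. Total 14.
Augment s→core→t: bottleneck 7. Total 21.
Augment s→tap→t: bottleneck 2. Total 23.
No augmenting path remains in the residual graph.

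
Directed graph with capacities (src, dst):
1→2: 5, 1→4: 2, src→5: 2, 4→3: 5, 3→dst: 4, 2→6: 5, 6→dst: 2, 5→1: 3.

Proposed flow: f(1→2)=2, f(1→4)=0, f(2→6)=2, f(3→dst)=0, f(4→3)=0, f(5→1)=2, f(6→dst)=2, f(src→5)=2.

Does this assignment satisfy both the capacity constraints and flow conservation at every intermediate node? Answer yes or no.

Yes

Every edge has 0 ≤ f(e) ≤ cap(e).
At each intermediate node, inflow equals outflow.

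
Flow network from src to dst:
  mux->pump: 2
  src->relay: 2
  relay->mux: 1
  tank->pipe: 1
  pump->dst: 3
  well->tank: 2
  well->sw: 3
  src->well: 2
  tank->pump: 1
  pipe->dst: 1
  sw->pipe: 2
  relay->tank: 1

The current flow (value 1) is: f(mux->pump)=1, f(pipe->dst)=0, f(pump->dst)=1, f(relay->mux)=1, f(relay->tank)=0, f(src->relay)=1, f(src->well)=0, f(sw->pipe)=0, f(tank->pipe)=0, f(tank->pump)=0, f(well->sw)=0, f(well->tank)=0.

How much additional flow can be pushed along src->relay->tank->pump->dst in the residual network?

Residual capacities along the path: src->relay: 1, relay->tank: 1, tank->pump: 1, pump->dst: 2.
Minimum is 1.

1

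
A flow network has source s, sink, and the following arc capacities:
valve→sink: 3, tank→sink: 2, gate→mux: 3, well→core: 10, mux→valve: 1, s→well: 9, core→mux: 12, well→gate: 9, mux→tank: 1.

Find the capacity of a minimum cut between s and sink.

Max flow = 2 (via 2 augmenting paths).
In the residual at optimum, the set reachable from s is {core, gate, mux, s, well}.
Cut edges: mux→tank (cap 1), mux→valve (cap 1). Sum = 2.

2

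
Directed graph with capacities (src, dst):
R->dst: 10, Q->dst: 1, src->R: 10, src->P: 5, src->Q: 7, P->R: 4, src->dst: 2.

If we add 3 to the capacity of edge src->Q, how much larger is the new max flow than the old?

0

Original max flow = 13.
Edge src->Q does not cross the min cut (source side {P, Q, R, src}), so extra capacity there cannot help.
New max flow = 13. Increase = 0.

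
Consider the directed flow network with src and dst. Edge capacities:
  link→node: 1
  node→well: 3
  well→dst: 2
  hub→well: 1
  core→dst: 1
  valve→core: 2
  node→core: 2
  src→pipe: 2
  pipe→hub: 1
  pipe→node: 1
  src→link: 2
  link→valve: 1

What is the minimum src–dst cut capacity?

3

Max flow = 3 (via 3 augmenting paths).
In the residual at optimum, the set reachable from src is {core, hub, link, node, pipe, src, valve, well}.
Cut edges: core→dst (cap 1), well→dst (cap 2). Sum = 3.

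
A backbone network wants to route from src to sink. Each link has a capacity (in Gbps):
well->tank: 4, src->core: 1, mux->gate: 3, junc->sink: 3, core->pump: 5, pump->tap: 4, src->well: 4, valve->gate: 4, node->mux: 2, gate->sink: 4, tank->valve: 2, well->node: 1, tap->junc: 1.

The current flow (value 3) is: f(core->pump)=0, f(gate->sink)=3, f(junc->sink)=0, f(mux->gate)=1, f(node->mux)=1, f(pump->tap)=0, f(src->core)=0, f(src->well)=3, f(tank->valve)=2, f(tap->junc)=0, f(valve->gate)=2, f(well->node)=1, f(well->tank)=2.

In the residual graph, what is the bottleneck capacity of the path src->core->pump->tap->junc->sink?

Residual capacities along the path: src->core: 1, core->pump: 5, pump->tap: 4, tap->junc: 1, junc->sink: 3.
Minimum is 1.

1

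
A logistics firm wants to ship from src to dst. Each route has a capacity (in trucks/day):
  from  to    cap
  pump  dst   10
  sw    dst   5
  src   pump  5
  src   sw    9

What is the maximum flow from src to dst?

10

Augment src→sw→dst: bottleneck 5. Total 5.
Augment src→pump→dst: bottleneck 5. Total 10.
No augmenting path remains in the residual graph.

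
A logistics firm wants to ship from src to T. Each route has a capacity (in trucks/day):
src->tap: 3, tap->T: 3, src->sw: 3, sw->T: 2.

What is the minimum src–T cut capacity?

5

Max flow = 5 (via 2 augmenting paths).
In the residual at optimum, the set reachable from src is {src, sw}.
Cut edges: src->tap (cap 3), sw->T (cap 2). Sum = 5.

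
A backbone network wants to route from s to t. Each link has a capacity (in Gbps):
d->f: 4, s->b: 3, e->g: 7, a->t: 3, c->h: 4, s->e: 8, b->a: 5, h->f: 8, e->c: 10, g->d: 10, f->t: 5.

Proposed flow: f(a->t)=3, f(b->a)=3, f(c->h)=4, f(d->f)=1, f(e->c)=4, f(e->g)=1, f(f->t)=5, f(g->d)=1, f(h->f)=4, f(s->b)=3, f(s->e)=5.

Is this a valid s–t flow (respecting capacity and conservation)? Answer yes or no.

Yes

Every edge has 0 ≤ f(e) ≤ cap(e).
At each intermediate node, inflow equals outflow.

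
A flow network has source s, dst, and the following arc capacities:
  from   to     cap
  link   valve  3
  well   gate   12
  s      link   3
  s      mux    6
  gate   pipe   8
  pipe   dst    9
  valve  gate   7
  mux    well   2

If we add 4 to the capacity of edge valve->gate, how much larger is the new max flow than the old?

Original max flow = 5.
Edge valve->gate does not cross the min cut (source side {mux, s}), so extra capacity there cannot help.
New max flow = 5. Increase = 0.

0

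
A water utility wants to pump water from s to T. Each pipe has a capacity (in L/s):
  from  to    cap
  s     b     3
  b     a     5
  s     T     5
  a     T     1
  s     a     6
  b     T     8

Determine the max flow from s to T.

Augment s->T: bottleneck 5. Total 5.
Augment s->b->T: bottleneck 3. Total 8.
Augment s->a->T: bottleneck 1. Total 9.
No augmenting path remains in the residual graph.

9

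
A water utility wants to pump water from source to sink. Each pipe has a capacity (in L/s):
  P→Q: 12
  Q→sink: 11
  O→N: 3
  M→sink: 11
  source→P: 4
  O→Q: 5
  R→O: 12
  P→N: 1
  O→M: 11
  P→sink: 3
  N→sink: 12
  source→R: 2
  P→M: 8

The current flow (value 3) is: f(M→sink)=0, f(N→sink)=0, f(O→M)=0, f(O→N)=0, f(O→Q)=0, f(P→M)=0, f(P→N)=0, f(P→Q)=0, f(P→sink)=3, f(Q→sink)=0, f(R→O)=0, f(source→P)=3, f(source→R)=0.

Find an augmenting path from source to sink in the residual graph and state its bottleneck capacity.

Residual along source→P→N→sink: source→P: 1, P→N: 1, N→sink: 12.
Bottleneck = min = 1.

source→P→N→sink, bottleneck 1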